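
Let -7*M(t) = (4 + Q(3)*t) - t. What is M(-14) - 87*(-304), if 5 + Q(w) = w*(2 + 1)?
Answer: 185174/7 ≈ 26453.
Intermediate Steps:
Q(w) = -5 + 3*w (Q(w) = -5 + w*(2 + 1) = -5 + w*3 = -5 + 3*w)
M(t) = -4/7 - 3*t/7 (M(t) = -((4 + (-5 + 3*3)*t) - t)/7 = -((4 + (-5 + 9)*t) - t)/7 = -((4 + 4*t) - t)/7 = -(4 + 3*t)/7 = -4/7 - 3*t/7)
M(-14) - 87*(-304) = (-4/7 - 3/7*(-14)) - 87*(-304) = (-4/7 + 6) + 26448 = 38/7 + 26448 = 185174/7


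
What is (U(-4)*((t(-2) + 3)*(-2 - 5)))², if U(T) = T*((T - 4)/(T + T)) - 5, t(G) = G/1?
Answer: 3969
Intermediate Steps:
t(G) = G (t(G) = G*1 = G)
U(T) = -7 + T/2 (U(T) = T*((-4 + T)/((2*T))) - 5 = T*((-4 + T)*(1/(2*T))) - 5 = T*((-4 + T)/(2*T)) - 5 = (-2 + T/2) - 5 = -7 + T/2)
(U(-4)*((t(-2) + 3)*(-2 - 5)))² = ((-7 + (½)*(-4))*((-2 + 3)*(-2 - 5)))² = ((-7 - 2)*(1*(-7)))² = (-9*(-7))² = 63² = 3969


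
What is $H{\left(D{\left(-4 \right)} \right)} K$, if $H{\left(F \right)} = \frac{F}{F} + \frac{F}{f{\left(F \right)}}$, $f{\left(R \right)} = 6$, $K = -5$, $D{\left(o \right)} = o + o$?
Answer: $\frac{5}{3} \approx 1.6667$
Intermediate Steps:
$D{\left(o \right)} = 2 o$
$H{\left(F \right)} = 1 + \frac{F}{6}$ ($H{\left(F \right)} = \frac{F}{F} + \frac{F}{6} = 1 + F \frac{1}{6} = 1 + \frac{F}{6}$)
$H{\left(D{\left(-4 \right)} \right)} K = \left(1 + \frac{2 \left(-4\right)}{6}\right) \left(-5\right) = \left(1 + \frac{1}{6} \left(-8\right)\right) \left(-5\right) = \left(1 - \frac{4}{3}\right) \left(-5\right) = \left(- \frac{1}{3}\right) \left(-5\right) = \frac{5}{3}$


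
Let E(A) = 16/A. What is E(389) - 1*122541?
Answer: -47668433/389 ≈ -1.2254e+5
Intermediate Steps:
E(389) - 1*122541 = 16/389 - 1*122541 = 16*(1/389) - 122541 = 16/389 - 122541 = -47668433/389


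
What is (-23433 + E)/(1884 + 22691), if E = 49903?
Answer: 5294/4915 ≈ 1.0771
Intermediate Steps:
(-23433 + E)/(1884 + 22691) = (-23433 + 49903)/(1884 + 22691) = 26470/24575 = 26470*(1/24575) = 5294/4915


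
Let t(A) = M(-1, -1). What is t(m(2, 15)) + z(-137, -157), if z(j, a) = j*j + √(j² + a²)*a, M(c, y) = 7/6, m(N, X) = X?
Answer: 112621/6 - 157*√43418 ≈ -13944.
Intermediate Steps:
M(c, y) = 7/6 (M(c, y) = 7*(⅙) = 7/6)
t(A) = 7/6
z(j, a) = j² + a*√(a² + j²) (z(j, a) = j² + √(a² + j²)*a = j² + a*√(a² + j²))
t(m(2, 15)) + z(-137, -157) = 7/6 + ((-137)² - 157*√((-157)² + (-137)²)) = 7/6 + (18769 - 157*√(24649 + 18769)) = 7/6 + (18769 - 157*√43418) = 112621/6 - 157*√43418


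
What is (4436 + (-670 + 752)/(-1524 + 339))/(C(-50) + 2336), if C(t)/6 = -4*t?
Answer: 2628289/2095080 ≈ 1.2545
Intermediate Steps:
C(t) = -24*t (C(t) = 6*(-4*t) = -24*t)
(4436 + (-670 + 752)/(-1524 + 339))/(C(-50) + 2336) = (4436 + (-670 + 752)/(-1524 + 339))/(-24*(-50) + 2336) = (4436 + 82/(-1185))/(1200 + 2336) = (4436 + 82*(-1/1185))/3536 = (4436 - 82/1185)*(1/3536) = (5256578/1185)*(1/3536) = 2628289/2095080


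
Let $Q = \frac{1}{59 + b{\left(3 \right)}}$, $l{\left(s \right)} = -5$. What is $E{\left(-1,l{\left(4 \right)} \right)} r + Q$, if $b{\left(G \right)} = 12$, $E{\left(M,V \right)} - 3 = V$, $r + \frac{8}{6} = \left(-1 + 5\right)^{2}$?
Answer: $- \frac{6245}{213} \approx -29.319$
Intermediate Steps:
$r = \frac{44}{3}$ ($r = - \frac{4}{3} + \left(-1 + 5\right)^{2} = - \frac{4}{3} + 4^{2} = - \frac{4}{3} + 16 = \frac{44}{3} \approx 14.667$)
$E{\left(M,V \right)} = 3 + V$
$Q = \frac{1}{71}$ ($Q = \frac{1}{59 + 12} = \frac{1}{71} \approx 0.014085$)
$E{\left(-1,l{\left(4 \right)} \right)} r + Q = \left(3 - 5\right) \frac{44}{3} + \frac{1}{71} = \left(-2\right) \frac{44}{3} + \frac{1}{71} = - \frac{88}{3} + \frac{1}{71} = - \frac{6245}{213}$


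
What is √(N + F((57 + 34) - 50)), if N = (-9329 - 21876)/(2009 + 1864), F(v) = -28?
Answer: I*√540860577/3873 ≈ 6.0048*I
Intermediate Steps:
N = -31205/3873 ≈ -8.0571
√(N + F((57 + 34) - 50)) = √(-31205/3873 - 28) = √(-139649/3873) = I*√540860577/3873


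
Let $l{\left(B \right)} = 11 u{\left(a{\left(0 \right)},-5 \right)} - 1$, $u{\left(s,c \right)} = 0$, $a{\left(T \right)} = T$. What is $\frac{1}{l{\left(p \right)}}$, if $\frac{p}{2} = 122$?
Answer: $-1$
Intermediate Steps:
$p = 244$ ($p = 2 \cdot 122 = 244$)
$l{\left(B \right)} = -1$ ($l{\left(B \right)} = 11 \cdot 0 - 1 = 0 - 1 = -1$)
$\frac{1}{l{\left(p \right)}} = \frac{1}{-1} = -1$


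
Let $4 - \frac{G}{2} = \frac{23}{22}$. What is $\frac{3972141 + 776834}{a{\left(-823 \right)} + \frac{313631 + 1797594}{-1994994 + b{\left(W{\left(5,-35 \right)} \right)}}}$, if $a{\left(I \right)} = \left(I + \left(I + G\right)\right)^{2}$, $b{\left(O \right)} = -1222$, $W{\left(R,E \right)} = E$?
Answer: $\frac{1147077565310600}{649723498996871} \approx 1.7655$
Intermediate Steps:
$G = \frac{65}{11}$ ($G = 8 - 2 \cdot \frac{23}{22} = 8 - 2 \cdot 23 \cdot \frac{1}{22} = 8 - \frac{23}{11} = \frac{65}{11} \approx 5.9091$)
$a{\left(I \right)} = \left(\frac{65}{11} + 2 I\right)^{2}$ ($a{\left(I \right)} = \left(I + \left(I + \frac{65}{11}\right)\right)^{2} = \left(I + \left(\frac{65}{11} + I\right)\right)^{2} = \left(\frac{65}{11} + 2 I\right)^{2}$)
$\frac{3972141 + 776834}{a{\left(-823 \right)} + \frac{313631 + 1797594}{-1994994 + b{\left(W{\left(5,-35 \right)} \right)}}} = \frac{3972141 + 776834}{\frac{\left(65 + 22 \left(-823\right)\right)^{2}}{121} + \frac{313631 + 1797594}{-1994994 - 1222}} = \frac{4748975}{\frac{\left(65 - 18106\right)^{2}}{121} + \frac{2111225}{-1996216}} = \frac{4748975}{\frac{\left(-18041\right)^{2}}{121} + 2111225 \left(- \frac{1}{1996216}\right)} = \frac{4748975}{\frac{1}{121} \cdot 325477681 - \frac{2111225}{1996216}} = \frac{4748975}{\frac{325477681}{121} - \frac{2111225}{1996216}} = \frac{4748975}{\frac{649723498996871}{241542136}} = 4748975 \cdot \frac{241542136}{649723498996871} = \frac{1147077565310600}{649723498996871}$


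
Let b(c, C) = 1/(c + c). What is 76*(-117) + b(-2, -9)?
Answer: -35569/4 ≈ -8892.3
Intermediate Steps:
b(c, C) = 1/(2*c)
76*(-117) + b(-2, -9) = 76*(-117) + (½)/(-2) = -8892 + (½)*(-½) = -8892 - ¼ = -35569/4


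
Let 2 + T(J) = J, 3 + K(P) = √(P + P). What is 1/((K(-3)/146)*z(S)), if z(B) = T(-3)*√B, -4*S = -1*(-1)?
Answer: 292/(5*(√6 + 3*I)) ≈ 9.5367 - 11.68*I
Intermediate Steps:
K(P) = -3 + √2*√P (K(P) = -3 + √(P + P) = -3 + √(2*P) = -3 + √2*√P)
T(J) = -2 + J
S = -¼ (S = -(-1)*(-1)/4 = -¼*1 = -¼ ≈ -0.25000)
z(B) = -5*√B (z(B) = (-2 - 3)*√B = -5*√B)
1/((K(-3)/146)*z(S)) = 1/(((-3 + √2*√(-3))/146)*(-5*I/2)) = 1/(((-3 + √2*(I*√3))*(1/146))*(-5*I/2)) = 1/(((-3 + I*√6)*(1/146))*(-5*I/2)) = 1/((-3/146 + I*√6/146)*(-5*I/2)) = 1/(-5*I*(-3/146 + I*√6/146)/2) = 2*I/(5*(-3/146 + I*√6/146))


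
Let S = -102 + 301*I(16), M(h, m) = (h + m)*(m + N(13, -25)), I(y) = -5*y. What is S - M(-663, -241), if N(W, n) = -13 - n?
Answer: -231198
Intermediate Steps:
M(h, m) = (12 + m)*(h + m) (M(h, m) = (h + m)*(m + (-13 - 1*(-25))) = (h + m)*(m + (-13 + 25)) = (h + m)*(m + 12) = (h + m)*(12 + m) = (12 + m)*(h + m))
S = -24182 (S = -102 + 301*(-5*16) = -102 + 301*(-80) = -102 - 24080 = -24182)
S - M(-663, -241) = -24182 - ((-241)**2 + 12*(-663) + 12*(-241) - 663*(-241)) = -24182 - (58081 - 7956 - 2892 + 159783) = -24182 - 1*207016 = -24182 - 207016 = -231198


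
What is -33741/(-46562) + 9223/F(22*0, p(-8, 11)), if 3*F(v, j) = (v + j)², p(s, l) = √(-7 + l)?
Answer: 644229471/93124 ≈ 6918.0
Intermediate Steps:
F(v, j) = (j + v)²/3 (F(v, j) = (v + j)²/3 = (j + v)²/3)
-33741/(-46562) + 9223/F(22*0, p(-8, 11)) = -33741/(-46562) + 9223/(((√(-7 + 11) + 22*0)²/3)) = -33741*(-1/46562) + 9223/(((√4 + 0)²/3)) = 33741/46562 + 9223/(((2 + 0)²/3)) = 33741/46562 + 9223/(((⅓)*2²)) = 33741/46562 + 9223/(((⅓)*4)) = 33741/46562 + 9223/(4/3) = 33741/46562 + 9223*(¾) = 33741/46562 + 27669/4 = 644229471/93124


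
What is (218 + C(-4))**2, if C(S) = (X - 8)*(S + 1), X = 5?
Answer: 51529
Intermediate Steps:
C(S) = -3 - 3*S (C(S) = (5 - 8)*(S + 1) = -3*(1 + S) = -3 - 3*S)
(218 + C(-4))**2 = (218 + (-3 - 3*(-4)))**2 = (218 + (-3 + 12))**2 = (218 + 9)**2 = 227**2 = 51529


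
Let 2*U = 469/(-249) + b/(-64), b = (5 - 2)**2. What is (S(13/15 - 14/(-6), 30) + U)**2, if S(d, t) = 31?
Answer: 913505850625/1015824384 ≈ 899.28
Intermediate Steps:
b = 9 (b = 3**2 = 9)
U = -32257/31872 (U = (469/(-249) + 9/(-64))/2 = (469*(-1/249) + 9*(-1/64))/2 = (-469/249 - 9/64)/2 = (1/2)*(-32257/15936) = -32257/31872 ≈ -1.0121)
(S(13/15 - 14/(-6), 30) + U)**2 = (31 - 32257/31872)**2 = (955775/31872)**2 = 913505850625/1015824384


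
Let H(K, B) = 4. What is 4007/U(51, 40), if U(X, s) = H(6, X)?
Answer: 4007/4 ≈ 1001.8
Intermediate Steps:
U(X, s) = 4
4007/U(51, 40) = 4007/4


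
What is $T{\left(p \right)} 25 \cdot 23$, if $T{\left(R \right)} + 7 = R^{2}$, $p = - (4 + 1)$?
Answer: $10350$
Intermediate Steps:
$p = -5$ ($p = \left(-1\right) 5 = -5$)
$T{\left(R \right)} = -7 + R^{2}$
$T{\left(p \right)} 25 \cdot 23 = \left(-7 + \left(-5\right)^{2}\right) 25 \cdot 23 = \left(-7 + 25\right) 25 \cdot 23 = 18 \cdot 25 \cdot 23 = 450 \cdot 23 = 10350$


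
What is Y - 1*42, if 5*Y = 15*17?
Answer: 9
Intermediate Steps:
Y = 51 (Y = (15*17)/5 = (⅕)*255 = 51)
Y - 1*42 = 51 - 1*42 = 51 - 42 = 9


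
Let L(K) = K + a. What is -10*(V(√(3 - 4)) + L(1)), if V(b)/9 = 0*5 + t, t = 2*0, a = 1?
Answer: -20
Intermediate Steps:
t = 0
V(b) = 0 (V(b) = 9*(0*5 + 0) = 9*(0 + 0) = 9*0 = 0)
L(K) = 1 + K (L(K) = K + 1 = 1 + K)
-10*(V(√(3 - 4)) + L(1)) = -10*(0 + (1 + 1)) = -10*(0 + 2) = -10*2 = -20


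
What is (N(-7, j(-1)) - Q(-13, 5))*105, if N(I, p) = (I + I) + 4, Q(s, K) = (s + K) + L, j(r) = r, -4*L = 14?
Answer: 315/2 ≈ 157.50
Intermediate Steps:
L = -7/2 (L = -¼*14 = -7/2 ≈ -3.5000)
Q(s, K) = -7/2 + K + s (Q(s, K) = (s + K) - 7/2 = (K + s) - 7/2 = -7/2 + K + s)
N(I, p) = 4 + 2*I (N(I, p) = 2*I + 4 = 4 + 2*I)
(N(-7, j(-1)) - Q(-13, 5))*105 = ((4 + 2*(-7)) - (-7/2 + 5 - 13))*105 = ((4 - 14) - 1*(-23/2))*105 = (-10 + 23/2)*105 = (3/2)*105 = 315/2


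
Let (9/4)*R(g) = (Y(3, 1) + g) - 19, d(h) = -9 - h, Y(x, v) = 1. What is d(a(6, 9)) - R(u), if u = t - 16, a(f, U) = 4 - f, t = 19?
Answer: -⅓ ≈ -0.33333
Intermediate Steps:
u = 3 (u = 19 - 16 = 3)
R(g) = -8 + 4*g/9 (R(g) = 4*((1 + g) - 19)/9 = 4*(-18 + g)/9 = -8 + 4*g/9)
d(a(6, 9)) - R(u) = (-9 - (4 - 1*6)) - (-8 + (4/9)*3) = (-9 - (4 - 6)) - (-8 + 4/3) = (-9 - 1*(-2)) - 1*(-20/3) = (-9 + 2) + 20/3 = -7 + 20/3 = -⅓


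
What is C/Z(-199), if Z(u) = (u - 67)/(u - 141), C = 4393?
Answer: 746810/133 ≈ 5615.1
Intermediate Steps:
Z(u) = (-67 + u)/(-141 + u)
C/Z(-199) = 4393/(((-67 - 199)/(-141 - 199))) = 4393/((-266/(-340))) = 4393/((-1/340*(-266))) = 4393/(133/170) = 4393*(170/133) = 746810/133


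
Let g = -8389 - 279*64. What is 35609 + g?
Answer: 9364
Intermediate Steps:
g = -26245 (g = -8389 - 1*17856 = -8389 - 17856 = -26245)
35609 + g = 35609 - 26245 = 9364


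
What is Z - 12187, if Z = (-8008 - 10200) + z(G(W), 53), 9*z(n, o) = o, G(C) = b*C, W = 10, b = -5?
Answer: -273502/9 ≈ -30389.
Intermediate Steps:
G(C) = -5*C
z(n, o) = o/9
Z = -163819/9 (Z = (-8008 - 10200) + (⅑)*53 = -18208 + 53/9 = -163819/9 ≈ -18202.)
Z - 12187 = -163819/9 - 12187 = -273502/9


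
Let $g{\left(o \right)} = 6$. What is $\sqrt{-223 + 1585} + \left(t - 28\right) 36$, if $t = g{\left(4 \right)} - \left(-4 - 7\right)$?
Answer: $-396 + \sqrt{1362} \approx -359.09$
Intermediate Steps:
$t = 17$ ($t = 6 - \left(-4 - 7\right) = 6 - -11 = 6 + 11 = 17$)
$\sqrt{-223 + 1585} + \left(t - 28\right) 36 = \sqrt{-223 + 1585} + \left(17 - 28\right) 36 = \sqrt{1362} - 396 = -396 + \sqrt{1362}$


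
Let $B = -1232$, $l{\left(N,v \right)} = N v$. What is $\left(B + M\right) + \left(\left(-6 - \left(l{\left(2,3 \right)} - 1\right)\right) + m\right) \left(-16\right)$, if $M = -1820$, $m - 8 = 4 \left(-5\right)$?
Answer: $-2684$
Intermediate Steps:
$m = -12$ ($m = 8 + 4 \left(-5\right) = 8 - 20 = -12$)
$\left(B + M\right) + \left(\left(-6 - \left(l{\left(2,3 \right)} - 1\right)\right) + m\right) \left(-16\right) = \left(-1232 - 1820\right) + \left(\left(-6 - \left(2 \cdot 3 - 1\right)\right) - 12\right) \left(-16\right) = -3052 + \left(\left(-6 - \left(6 - 1\right)\right) - 12\right) \left(-16\right) = -3052 + \left(\left(-6 - 5\right) - 12\right) \left(-16\right) = -3052 + \left(-11 - 12\right) \left(-16\right) = -3052 - -368 = -3052 + 368 = -2684$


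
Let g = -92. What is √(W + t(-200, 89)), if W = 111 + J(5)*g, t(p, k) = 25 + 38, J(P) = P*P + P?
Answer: I*√2586 ≈ 50.853*I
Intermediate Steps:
J(P) = P + P² (J(P) = P² + P = P + P²)
t(p, k) = 63
W = -2649 (W = 111 + (5*(1 + 5))*(-92) = 111 + (5*6)*(-92) = 111 + 30*(-92) = 111 - 2760 = -2649)
√(W + t(-200, 89)) = √(-2649 + 63) = √(-2586) = I*√2586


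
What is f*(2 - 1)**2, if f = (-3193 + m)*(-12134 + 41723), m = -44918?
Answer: -1423556379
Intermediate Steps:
f = -1423556379 (f = (-3193 - 44918)*(-12134 + 41723) = -48111*29589 = -1423556379)
f*(2 - 1)**2 = -1423556379*(2 - 1)**2 = -1423556379*1**2 = -1423556379*1 = -1423556379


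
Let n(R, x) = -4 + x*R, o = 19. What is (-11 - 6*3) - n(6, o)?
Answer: -139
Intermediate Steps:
n(R, x) = -4 + R*x
(-11 - 6*3) - n(6, o) = (-11 - 6*3) - (-4 + 6*19) = (-11 - 18) - (-4 + 114) = -29 - 1*110 = -29 - 110 = -139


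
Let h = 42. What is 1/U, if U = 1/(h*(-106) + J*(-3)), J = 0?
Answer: -4452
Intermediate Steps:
U = -1/4452 (U = 1/(42*(-106) + 0*(-3)) = 1/(-4452 + 0) = 1/(-4452) = -1/4452 ≈ -0.00022462)
1/U = 1/(-1/4452) = -4452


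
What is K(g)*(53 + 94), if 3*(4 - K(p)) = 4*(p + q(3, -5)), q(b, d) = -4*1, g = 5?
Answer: 392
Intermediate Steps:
q(b, d) = -4
K(p) = 28/3 - 4*p/3 (K(p) = 4 - 4*(p - 4)/3 = 4 - 4*(-4 + p)/3 = 4 - (-16 + 4*p)/3 = 4 + (16/3 - 4*p/3) = 28/3 - 4*p/3)
K(g)*(53 + 94) = (28/3 - 4/3*5)*(53 + 94) = (28/3 - 20/3)*147 = (8/3)*147 = 392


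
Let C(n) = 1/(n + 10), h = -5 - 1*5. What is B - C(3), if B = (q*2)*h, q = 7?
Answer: -1821/13 ≈ -140.08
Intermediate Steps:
h = -10 (h = -5 - 5 = -10)
B = -140 (B = (7*2)*(-10) = 14*(-10) = -140)
C(n) = 1/(10 + n)
B - C(3) = -140 - 1/(10 + 3) = -140 - 1/13 = -1821/13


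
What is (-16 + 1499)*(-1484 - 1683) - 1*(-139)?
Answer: -4696522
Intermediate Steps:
(-16 + 1499)*(-1484 - 1683) - 1*(-139) = 1483*(-3167) + 139 = -4696661 + 139 = -4696522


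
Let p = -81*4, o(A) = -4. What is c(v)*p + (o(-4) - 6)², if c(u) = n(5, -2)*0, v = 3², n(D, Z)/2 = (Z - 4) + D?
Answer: 100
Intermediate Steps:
p = -324
n(D, Z) = -8 + 2*D + 2*Z (n(D, Z) = 2*((Z - 4) + D) = 2*((-4 + Z) + D) = 2*(-4 + D + Z) = -8 + 2*D + 2*Z)
v = 9
c(u) = 0 (c(u) = (-8 + 2*5 + 2*(-2))*0 = (-8 + 10 - 4)*0 = -2*0 = 0)
c(v)*p + (o(-4) - 6)² = 0*(-324) + (-4 - 6)² = 0 + (-10)² = 0 + 100 = 100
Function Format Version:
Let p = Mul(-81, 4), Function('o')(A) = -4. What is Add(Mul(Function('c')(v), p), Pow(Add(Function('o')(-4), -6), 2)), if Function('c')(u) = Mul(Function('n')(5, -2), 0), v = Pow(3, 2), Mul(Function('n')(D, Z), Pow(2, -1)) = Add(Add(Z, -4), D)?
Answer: 100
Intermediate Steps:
p = -324
Function('n')(D, Z) = Add(-8, Mul(2, D), Mul(2, Z)) (Function('n')(D, Z) = Mul(2, Add(Add(Z, -4), D)) = Mul(2, Add(Add(-4, Z), D)) = Mul(2, Add(-4, D, Z)) = Add(-8, Mul(2, D), Mul(2, Z)))
v = 9
Function('c')(u) = 0 (Function('c')(u) = Mul(Add(-8, Mul(2, 5), Mul(2, -2)), 0) = Mul(Add(-8, 10, -4), 0) = Mul(-2, 0) = 0)
Add(Mul(Function('c')(v), p), Pow(Add(Function('o')(-4), -6), 2)) = Add(Mul(0, -324), Pow(Add(-4, -6), 2)) = Add(0, Pow(-10, 2)) = Add(0, 100) = 100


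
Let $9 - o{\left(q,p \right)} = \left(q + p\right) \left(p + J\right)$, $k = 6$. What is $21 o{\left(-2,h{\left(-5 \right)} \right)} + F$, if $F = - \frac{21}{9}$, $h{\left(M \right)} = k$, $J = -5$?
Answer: $\frac{308}{3} \approx 102.67$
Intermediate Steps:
$h{\left(M \right)} = 6$
$o{\left(q,p \right)} = 9 - \left(-5 + p\right) \left(p + q\right)$ ($o{\left(q,p \right)} = 9 - \left(q + p\right) \left(p - 5\right) = 9 - \left(p + q\right) \left(-5 + p\right) = 9 - \left(-5 + p\right) \left(p + q\right)$)
$F = - \frac{7}{3}$ ($F = \left(-21\right) \frac{1}{9} = - \frac{7}{3} \approx -2.3333$)
$21 o{\left(-2,h{\left(-5 \right)} \right)} + F = 21 \left(9 - 6^{2} + 5 \cdot 6 + 5 \left(-2\right) - 6 \left(-2\right)\right) - \frac{7}{3} = 21 \left(9 - 36 + 30 - 10 + 12\right) - \frac{7}{3} = 21 \cdot 5 - \frac{7}{3} = 105 - \frac{7}{3} = \frac{308}{3}$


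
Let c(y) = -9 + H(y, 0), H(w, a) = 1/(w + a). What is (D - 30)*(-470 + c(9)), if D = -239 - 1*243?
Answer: 2206720/9 ≈ 2.4519e+5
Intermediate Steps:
D = -482 (D = -239 - 243 = -482)
H(w, a) = 1/(a + w)
c(y) = -9 + 1/y (c(y) = -9 + 1/(0 + y) = -9 + 1/y)
(D - 30)*(-470 + c(9)) = (-482 - 30)*(-470 + (-9 + 1/9)) = -512*(-470 + (-9 + 1/9)) = -512*(-470 - 80/9) = -512*(-4310/9) = 2206720/9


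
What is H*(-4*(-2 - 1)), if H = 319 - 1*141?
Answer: 2136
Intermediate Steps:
H = 178 (H = 319 - 141 = 178)
H*(-4*(-2 - 1)) = 178*(-4*(-2 - 1)) = 178*(-4*(-3)) = 178*12 = 2136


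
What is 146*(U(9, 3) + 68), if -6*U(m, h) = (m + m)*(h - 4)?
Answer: 10366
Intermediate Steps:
U(m, h) = -m*(-4 + h)/3 (U(m, h) = -(m + m)*(h - 4)/6 = -2*m*(-4 + h)/6 = -m*(-4 + h)/3)
146*(U(9, 3) + 68) = 146*((1/3)*9*(4 - 1*3) + 68) = 146*((1/3)*9*(4 - 3) + 68) = 146*((1/3)*9*1 + 68) = 146*(3 + 68) = 146*71 = 10366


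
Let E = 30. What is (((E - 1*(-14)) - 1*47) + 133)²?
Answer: 16900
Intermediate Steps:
(((E - 1*(-14)) - 1*47) + 133)² = (((30 - 1*(-14)) - 1*47) + 133)² = (((30 + 14) - 47) + 133)² = ((44 - 47) + 133)² = (-3 + 133)² = 130² = 16900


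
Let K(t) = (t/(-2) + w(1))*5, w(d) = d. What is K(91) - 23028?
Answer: -46501/2 ≈ -23251.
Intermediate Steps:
K(t) = 5 - 5*t/2 (K(t) = (t/(-2) + 1)*5 = (t*(-½) + 1)*5 = (-t/2 + 1)*5 = (1 - t/2)*5 = 5 - 5*t/2)
K(91) - 23028 = (5 - 5/2*91) - 23028 = (5 - 455/2) - 23028 = -445/2 - 23028 = -46501/2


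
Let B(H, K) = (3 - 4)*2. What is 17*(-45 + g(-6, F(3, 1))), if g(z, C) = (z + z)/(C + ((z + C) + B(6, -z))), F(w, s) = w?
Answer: -663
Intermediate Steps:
B(H, K) = -2 (B(H, K) = -1*2 = -2)
g(z, C) = 2*z/(-2 + z + 2*C) (g(z, C) = (z + z)/(C + ((z + C) - 2)) = (2*z)/(C + ((C + z) - 2)) = (2*z)/(C + (-2 + C + z)) = (2*z)/(-2 + z + 2*C) = 2*z/(-2 + z + 2*C))
17*(-45 + g(-6, F(3, 1))) = 17*(-45 + 2*(-6)/(-2 - 6 + 2*3)) = 17*(-45 + 2*(-6)/(-2 - 6 + 6)) = 17*(-45 + 2*(-6)/(-2)) = 17*(-45 + 2*(-6)*(-1/2)) = 17*(-45 + 6) = 17*(-39) = -663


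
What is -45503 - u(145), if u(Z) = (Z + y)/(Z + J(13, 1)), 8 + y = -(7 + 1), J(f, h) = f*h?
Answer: -7189603/158 ≈ -45504.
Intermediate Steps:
y = -16 (y = -8 - (7 + 1) = -8 - 1*8 = -8 - 8 = -16)
u(Z) = (-16 + Z)/(13 + Z) (u(Z) = (Z - 16)/(Z + 13*1) = (-16 + Z)/(Z + 13) = (-16 + Z)/(13 + Z))
-45503 - u(145) = -45503 - (-16 + 145)/(13 + 145) = -45503 - 129/158 = -7189603/158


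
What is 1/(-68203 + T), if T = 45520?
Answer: -1/22683 ≈ -4.4086e-5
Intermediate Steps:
1/(-68203 + T) = 1/(-68203 + 45520) = 1/(-22683) = -1/22683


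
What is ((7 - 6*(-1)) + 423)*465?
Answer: 202740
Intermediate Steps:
((7 - 6*(-1)) + 423)*465 = ((7 + 6) + 423)*465 = (13 + 423)*465 = 436*465 = 202740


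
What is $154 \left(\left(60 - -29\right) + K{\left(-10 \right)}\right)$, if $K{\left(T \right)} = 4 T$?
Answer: $7546$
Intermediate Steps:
$154 \left(\left(60 - -29\right) + K{\left(-10 \right)}\right) = 154 \left(\left(60 - -29\right) + 4 \left(-10\right)\right) = 154 \left(\left(60 + 29\right) - 40\right) = 154 \left(89 - 40\right) = 154 \cdot 49 = 7546$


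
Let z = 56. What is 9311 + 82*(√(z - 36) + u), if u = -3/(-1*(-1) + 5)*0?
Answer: 9311 + 164*√5 ≈ 9677.7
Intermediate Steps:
u = 0 (u = -3/(1 + 5)*0 = -3/6*0 = -3*⅙*0 = -½*0 = 0)
9311 + 82*(√(z - 36) + u) = 9311 + 82*(√(56 - 36) + 0) = 9311 + 82*(√20 + 0) = 9311 + 82*(2*√5 + 0) = 9311 + 82*(2*√5) = 9311 + 164*√5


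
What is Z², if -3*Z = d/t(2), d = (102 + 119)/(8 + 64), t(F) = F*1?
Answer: 48841/186624 ≈ 0.26171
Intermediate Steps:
t(F) = F
d = 221/72 ≈ 3.0694
Z = -221/432 (Z = -221/(216*2) = -⅓*221/144 = -221/432 ≈ -0.51157)
Z² = (-221/432)² = 48841/186624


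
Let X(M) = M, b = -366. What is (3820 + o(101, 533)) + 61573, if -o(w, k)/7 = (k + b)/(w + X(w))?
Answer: 13208217/202 ≈ 65387.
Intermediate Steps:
o(w, k) = -7*(-366 + k)/(2*w) (o(w, k) = -7*(k - 366)/(w + w) = -7*(-366 + k)/(2*w))
(3820 + o(101, 533)) + 61573 = (3820 + (7/2)*(366 - 1*533)/101) + 61573 = (3820 + (7/2)*(1/101)*(366 - 533)) + 61573 = (3820 + (7/2)*(1/101)*(-167)) + 61573 = (3820 - 1169/202) + 61573 = 770471/202 + 61573 = 13208217/202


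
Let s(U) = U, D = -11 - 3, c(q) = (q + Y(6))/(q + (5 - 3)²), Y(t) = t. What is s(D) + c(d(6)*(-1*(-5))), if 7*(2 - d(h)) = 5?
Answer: -935/73 ≈ -12.808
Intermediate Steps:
d(h) = 9/7 (d(h) = 2 - ⅐*5 = 2 - 5/7 = 9/7)
c(q) = (6 + q)/(4 + q) (c(q) = (q + 6)/(q + (5 - 3)²) = (6 + q)/(q + 2²) = (6 + q)/(q + 4) = (6 + q)/(4 + q))
D = -14
s(D) + c(d(6)*(-1*(-5))) = -14 + (6 + 9*(-1*(-5))/7)/(4 + 9*(-1*(-5))/7) = -14 + (6 + (9/7)*5)/(4 + (9/7)*5) = -14 + (6 + 45/7)/(4 + 45/7) = -14 + (87/7)/(73/7) = -14 + (7/73)*(87/7) = -14 + 87/73 = -935/73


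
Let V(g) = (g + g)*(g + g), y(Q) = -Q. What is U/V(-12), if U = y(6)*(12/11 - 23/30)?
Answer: -107/31680 ≈ -0.0033775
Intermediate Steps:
V(g) = 4*g**2 (V(g) = (2*g)*(2*g) = 4*g**2)
U = -107/55 (U = (-1*6)*(12/11 - 23/30) = -6*(12*(1/11) - 23*1/30) = -6*(12/11 - 23/30) = -6*107/330 = -107/55 ≈ -1.9455)
U/V(-12) = -107/(55*(4*(-12)**2)) = -107/(55*(4*144)) = -107/55/576 = -107/55*1/576 = -107/31680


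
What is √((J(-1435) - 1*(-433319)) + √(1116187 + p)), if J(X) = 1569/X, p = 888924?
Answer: √(892299066260 + 2059225*√2005111)/1435 ≈ 659.34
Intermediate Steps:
√((J(-1435) - 1*(-433319)) + √(1116187 + p)) = √((1569/(-1435) - 1*(-433319)) + √(1116187 + 888924)) = √((1569*(-1/1435) + 433319) + √2005111) = √((-1569/1435 + 433319) + √2005111) = √(621811196/1435 + √2005111)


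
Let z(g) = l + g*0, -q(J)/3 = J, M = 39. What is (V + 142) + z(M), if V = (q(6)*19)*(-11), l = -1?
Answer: 3903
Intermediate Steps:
q(J) = -3*J
z(g) = -1 (z(g) = -1 + g*0 = -1 + 0 = -1)
V = 3762 (V = (-3*6*19)*(-11) = -18*19*(-11) = -342*(-11) = 3762)
(V + 142) + z(M) = (3762 + 142) - 1 = 3904 - 1 = 3903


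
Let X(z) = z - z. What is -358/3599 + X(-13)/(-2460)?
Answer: -358/3599 ≈ -0.099472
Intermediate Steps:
X(z) = 0
-358/3599 + X(-13)/(-2460) = -358/3599 + 0/(-2460) = -358*1/3599 + 0*(-1/2460) = -358/3599 + 0 = -358/3599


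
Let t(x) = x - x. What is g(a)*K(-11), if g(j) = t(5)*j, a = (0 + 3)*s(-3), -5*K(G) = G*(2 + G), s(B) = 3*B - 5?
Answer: 0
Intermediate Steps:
s(B) = -5 + 3*B
t(x) = 0
K(G) = -G*(2 + G)/5
a = -42 (a = (0 + 3)*(-5 + 3*(-3)) = 3*(-5 - 9) = 3*(-14) = -42)
g(j) = 0 (g(j) = 0*j = 0)
g(a)*K(-11) = 0*(-1/5*(-11)*(2 - 11)) = 0*(-1/5*(-11)*(-9)) = 0*(-99/5) = 0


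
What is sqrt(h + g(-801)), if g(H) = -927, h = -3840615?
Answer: 3*I*sqrt(426838) ≈ 1960.0*I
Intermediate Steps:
sqrt(h + g(-801)) = sqrt(-3840615 - 927) = sqrt(-3841542) = 3*I*sqrt(426838)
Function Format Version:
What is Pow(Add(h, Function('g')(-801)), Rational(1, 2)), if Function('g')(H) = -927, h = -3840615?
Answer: Mul(3, I, Pow(426838, Rational(1, 2))) ≈ Mul(1960.0, I)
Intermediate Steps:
Pow(Add(h, Function('g')(-801)), Rational(1, 2)) = Pow(Add(-3840615, -927), Rational(1, 2)) = Pow(-3841542, Rational(1, 2)) = Mul(3, I, Pow(426838, Rational(1, 2)))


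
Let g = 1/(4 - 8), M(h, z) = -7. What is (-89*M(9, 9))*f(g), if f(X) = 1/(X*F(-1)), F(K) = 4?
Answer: -623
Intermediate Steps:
g = -¼ (g = 1/(-4) = -¼ ≈ -0.25000)
f(X) = 1/(4*X) (f(X) = 1/(X*4) = (¼)/X = 1/(4*X))
(-89*M(9, 9))*f(g) = (-89*(-7))*(1/(4*(-¼))) = 623*((¼)*(-4)) = 623*(-1) = -623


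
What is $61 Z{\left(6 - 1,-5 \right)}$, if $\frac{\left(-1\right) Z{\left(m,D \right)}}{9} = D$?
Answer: $2745$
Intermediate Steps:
$Z{\left(m,D \right)} = - 9 D$
$61 Z{\left(6 - 1,-5 \right)} = 61 \left(\left(-9\right) \left(-5\right)\right) = 61 \cdot 45 = 2745$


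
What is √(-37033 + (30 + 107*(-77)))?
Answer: I*√45242 ≈ 212.7*I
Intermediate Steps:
√(-37033 + (30 + 107*(-77))) = √(-37033 + (30 - 8239)) = √(-37033 - 8209) = √(-45242) = I*√45242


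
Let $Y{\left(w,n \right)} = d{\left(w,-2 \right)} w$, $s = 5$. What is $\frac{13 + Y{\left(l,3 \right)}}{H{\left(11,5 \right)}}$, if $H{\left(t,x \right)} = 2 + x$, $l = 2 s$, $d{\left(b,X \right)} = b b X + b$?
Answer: $- \frac{1887}{7} \approx -269.57$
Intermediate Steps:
$d{\left(b,X \right)} = b + X b^{2}$ ($d{\left(b,X \right)} = b^{2} X + b = X b^{2} + b = b + X b^{2}$)
$l = 10$ ($l = 2 \cdot 5 = 10$)
$Y{\left(w,n \right)} = w^{2} \left(1 - 2 w\right)$ ($Y{\left(w,n \right)} = w \left(1 - 2 w\right) w = w^{2} \left(1 - 2 w\right)$)
$\frac{13 + Y{\left(l,3 \right)}}{H{\left(11,5 \right)}} = \frac{13 + 10^{2} \left(1 - 20\right)}{2 + 5} = \frac{13 + 100 \left(1 - 20\right)}{7} = \left(13 + 100 \left(-19\right)\right) \frac{1}{7} = \left(13 - 1900\right) \frac{1}{7} = \left(-1887\right) \frac{1}{7} = - \frac{1887}{7}$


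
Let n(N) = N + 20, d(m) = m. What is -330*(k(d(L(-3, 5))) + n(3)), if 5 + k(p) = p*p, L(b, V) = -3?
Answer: -8910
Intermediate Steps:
k(p) = -5 + p² (k(p) = -5 + p*p = -5 + p²)
n(N) = 20 + N
-330*(k(d(L(-3, 5))) + n(3)) = -330*((-5 + (-3)²) + (20 + 3)) = -330*((-5 + 9) + 23) = -330*(4 + 23) = -330*27 = -8910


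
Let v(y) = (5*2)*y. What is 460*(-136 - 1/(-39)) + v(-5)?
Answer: -2441330/39 ≈ -62598.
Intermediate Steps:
v(y) = 10*y
460*(-136 - 1/(-39)) + v(-5) = 460*(-136 - 1/(-39)) + 10*(-5) = 460*(-136 - 1*(-1/39)) - 50 = 460*(-136 + 1/39) - 50 = 460*(-5303/39) - 50 = -2439380/39 - 50 = -2441330/39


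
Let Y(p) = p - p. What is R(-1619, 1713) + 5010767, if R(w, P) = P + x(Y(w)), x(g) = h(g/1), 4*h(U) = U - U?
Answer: 5012480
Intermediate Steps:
Y(p) = 0
h(U) = 0 (h(U) = (U - U)/4 = (¼)*0 = 0)
x(g) = 0
R(w, P) = P (R(w, P) = P + 0 = P)
R(-1619, 1713) + 5010767 = 1713 + 5010767 = 5012480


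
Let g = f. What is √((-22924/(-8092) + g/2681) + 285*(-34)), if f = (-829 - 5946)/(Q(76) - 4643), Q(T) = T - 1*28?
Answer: 4*I*√1062182829013147282/41885263 ≈ 98.423*I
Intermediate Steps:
Q(T) = -28 + T (Q(T) = T - 28 = -28 + T)
f = 1355/919 (f = (-829 - 5946)/((-28 + 76) - 4643) = -6775/(48 - 4643) = -6775/(-4595) = -6775*(-1/4595) = 1355/919 ≈ 1.4744)
g = 1355/919 ≈ 1.4744
√((-22924/(-8092) + g/2681) + 285*(-34)) = √((-22924/(-8092) + (1355/919)/2681) + 285*(-34)) = √((-22924*(-1/8092) + (1355/919)*(1/2681)) - 9690) = √((5731/2023 + 1355/2463839) - 9690) = √(2017571782/712049471 - 9690) = √(-6897741802208/712049471) = 4*I*√1062182829013147282/41885263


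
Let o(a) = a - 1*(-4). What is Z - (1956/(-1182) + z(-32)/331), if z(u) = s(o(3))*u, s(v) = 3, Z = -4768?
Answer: -310780158/65207 ≈ -4766.1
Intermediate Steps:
o(a) = 4 + a (o(a) = a + 4 = 4 + a)
z(u) = 3*u
Z - (1956/(-1182) + z(-32)/331) = -4768 - (1956/(-1182) + (3*(-32))/331) = -4768 - (1956*(-1/1182) - 96*1/331) = -4768 - (-326/197 - 96/331) = -4768 - 1*(-126818/65207) = -4768 + 126818/65207 = -310780158/65207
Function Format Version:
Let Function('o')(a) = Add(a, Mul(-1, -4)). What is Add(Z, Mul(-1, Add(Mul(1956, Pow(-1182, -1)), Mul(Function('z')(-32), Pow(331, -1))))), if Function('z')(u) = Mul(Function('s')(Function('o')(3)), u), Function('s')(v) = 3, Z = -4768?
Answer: Rational(-310780158, 65207) ≈ -4766.1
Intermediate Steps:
Function('o')(a) = Add(4, a) (Function('o')(a) = Add(a, 4) = Add(4, a))
Function('z')(u) = Mul(3, u)
Add(Z, Mul(-1, Add(Mul(1956, Pow(-1182, -1)), Mul(Function('z')(-32), Pow(331, -1))))) = Add(-4768, Mul(-1, Add(Mul(1956, Pow(-1182, -1)), Mul(Mul(3, -32), Pow(331, -1))))) = Add(-4768, Mul(-1, Add(Mul(1956, Rational(-1, 1182)), Mul(-96, Rational(1, 331))))) = Add(-4768, Mul(-1, Add(Rational(-326, 197), Rational(-96, 331)))) = Add(-4768, Mul(-1, Rational(-126818, 65207))) = Add(-4768, Rational(126818, 65207)) = Rational(-310780158, 65207)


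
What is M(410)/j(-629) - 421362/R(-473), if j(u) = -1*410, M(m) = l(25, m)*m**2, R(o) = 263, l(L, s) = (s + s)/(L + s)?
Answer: -54342614/22881 ≈ -2375.0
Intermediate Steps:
l(L, s) = 2*s/(L + s) (l(L, s) = (2*s)/(L + s) = 2*s/(L + s))
M(m) = 2*m**3/(25 + m) (M(m) = (2*m/(25 + m))*m**2 = 2*m**3/(25 + m))
j(u) = -410
M(410)/j(-629) - 421362/R(-473) = (2*410**3/(25 + 410))/(-410) - 421362/263 = (2*68921000/435)*(-1/410) - 421362*1/263 = (2*68921000*(1/435))*(-1/410) - 421362/263 = (27568400/87)*(-1/410) - 421362/263 = -67240/87 - 421362/263 = -54342614/22881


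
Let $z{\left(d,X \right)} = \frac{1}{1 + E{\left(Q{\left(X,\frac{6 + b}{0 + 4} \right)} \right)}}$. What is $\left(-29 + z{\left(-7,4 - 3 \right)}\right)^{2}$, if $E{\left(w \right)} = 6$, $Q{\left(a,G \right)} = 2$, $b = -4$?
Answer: $\frac{40804}{49} \approx 832.73$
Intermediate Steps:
$z{\left(d,X \right)} = \frac{1}{7}$ ($z{\left(d,X \right)} = \frac{1}{1 + 6} = \frac{1}{7}$)
$\left(-29 + z{\left(-7,4 - 3 \right)}\right)^{2} = \left(-29 + \frac{1}{7}\right)^{2} = \left(- \frac{202}{7}\right)^{2} = \frac{40804}{49}$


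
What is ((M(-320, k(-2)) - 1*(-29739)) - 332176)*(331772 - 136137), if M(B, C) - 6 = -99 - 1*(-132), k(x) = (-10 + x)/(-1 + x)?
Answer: -59159632730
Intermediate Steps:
k(x) = (-10 + x)/(-1 + x)
M(B, C) = 39 (M(B, C) = 6 + (-99 - 1*(-132)) = 6 + (-99 + 132) = 6 + 33 = 39)
((M(-320, k(-2)) - 1*(-29739)) - 332176)*(331772 - 136137) = ((39 - 1*(-29739)) - 332176)*(331772 - 136137) = ((39 + 29739) - 332176)*195635 = (29778 - 332176)*195635 = -302398*195635 = -59159632730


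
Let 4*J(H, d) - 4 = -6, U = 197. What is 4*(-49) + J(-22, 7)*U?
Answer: -589/2 ≈ -294.50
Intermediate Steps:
J(H, d) = -1/2 (J(H, d) = 1 + (1/4)*(-6) = 1 - 3/2 = -1/2)
4*(-49) + J(-22, 7)*U = 4*(-49) - 1/2*197 = -196 - 197/2 = -589/2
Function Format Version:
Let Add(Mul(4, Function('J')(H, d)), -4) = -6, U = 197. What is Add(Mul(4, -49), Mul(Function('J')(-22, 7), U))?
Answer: Rational(-589, 2) ≈ -294.50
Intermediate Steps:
Function('J')(H, d) = Rational(-1, 2) (Function('J')(H, d) = Add(1, Mul(Rational(1, 4), -6)) = Add(1, Rational(-3, 2)) = Rational(-1, 2))
Add(Mul(4, -49), Mul(Function('J')(-22, 7), U)) = Add(Mul(4, -49), Mul(Rational(-1, 2), 197)) = Add(-196, Rational(-197, 2)) = Rational(-589, 2)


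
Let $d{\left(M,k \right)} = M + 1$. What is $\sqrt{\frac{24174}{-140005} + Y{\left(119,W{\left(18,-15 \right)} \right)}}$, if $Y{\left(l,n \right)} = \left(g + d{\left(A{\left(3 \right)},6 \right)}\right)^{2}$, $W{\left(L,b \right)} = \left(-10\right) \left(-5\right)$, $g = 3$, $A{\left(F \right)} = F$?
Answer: $\frac{\sqrt{957084120355}}{140005} \approx 6.9877$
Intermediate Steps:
$d{\left(M,k \right)} = 1 + M$
$W{\left(L,b \right)} = 50$
$Y{\left(l,n \right)} = 49$ ($Y{\left(l,n \right)} = \left(3 + \left(1 + 3\right)\right)^{2} = \left(3 + 4\right)^{2} = 7^{2} = 49$)
$\sqrt{\frac{24174}{-140005} + Y{\left(119,W{\left(18,-15 \right)} \right)}} = \sqrt{\frac{24174}{-140005} + 49} = \sqrt{24174 \left(- \frac{1}{140005}\right) + 49} = \sqrt{- \frac{24174}{140005} + 49} = \sqrt{\frac{6836071}{140005}} = \frac{\sqrt{957084120355}}{140005}$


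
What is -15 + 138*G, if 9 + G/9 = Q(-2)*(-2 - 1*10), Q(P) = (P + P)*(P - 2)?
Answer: -249657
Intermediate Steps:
Q(P) = 2*P*(-2 + P) (Q(P) = (2*P)*(-2 + P) = 2*P*(-2 + P))
G = -1809 (G = -81 + 9*((2*(-2)*(-2 - 2))*(-2 - 1*10)) = -81 + 9*((2*(-2)*(-4))*(-2 - 10)) = -81 + 9*(16*(-12)) = -81 + 9*(-192) = -81 - 1728 = -1809)
-15 + 138*G = -15 + 138*(-1809) = -15 - 249642 = -249657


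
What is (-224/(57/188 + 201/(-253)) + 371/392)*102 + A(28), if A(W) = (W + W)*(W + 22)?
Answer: 10774639139/218092 ≈ 49404.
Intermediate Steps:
A(W) = 2*W*(22 + W) (A(W) = (2*W)*(22 + W) = 2*W*(22 + W))
(-224/(57/188 + 201/(-253)) + 371/392)*102 + A(28) = (-224/(57/188 + 201/(-253)) + 371/392)*102 + 2*28*(22 + 28) = (-224/(57*(1/188) + 201*(-1/253)) + 371*(1/392))*102 + 2*28*50 = (-224/(57/188 - 201/253) + 53/56)*102 + 2800 = (-224/(-23367/47564) + 53/56)*102 + 2800 = (-224*(-47564/23367) + 53/56)*102 + 2800 = (10654336/23367 + 53/56)*102 + 2800 = (597881267/1308552)*102 + 2800 = 10163981539/218092 + 2800 = 10774639139/218092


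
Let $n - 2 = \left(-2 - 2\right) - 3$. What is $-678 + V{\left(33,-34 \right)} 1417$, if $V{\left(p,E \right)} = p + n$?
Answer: $38998$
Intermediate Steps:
$n = -5$ ($n = 2 - 7 = -5$)
$V{\left(p,E \right)} = -5 + p$ ($V{\left(p,E \right)} = p - 5 = -5 + p$)
$-678 + V{\left(33,-34 \right)} 1417 = -678 + \left(-5 + 33\right) 1417 = -678 + 28 \cdot 1417 = -678 + 39676 = 38998$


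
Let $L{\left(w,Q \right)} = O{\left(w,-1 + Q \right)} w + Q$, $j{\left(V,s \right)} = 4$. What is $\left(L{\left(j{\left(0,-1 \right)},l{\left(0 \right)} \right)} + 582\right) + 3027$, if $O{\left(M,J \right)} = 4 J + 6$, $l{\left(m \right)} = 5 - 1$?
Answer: $3685$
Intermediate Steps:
$l{\left(m \right)} = 4$
$O{\left(M,J \right)} = 6 + 4 J$
$L{\left(w,Q \right)} = Q + w \left(2 + 4 Q\right)$ ($L{\left(w,Q \right)} = \left(6 + 4 \left(-1 + Q\right)\right) w + Q = \left(6 + \left(-4 + 4 Q\right)\right) w + Q = \left(2 + 4 Q\right) w + Q = w \left(2 + 4 Q\right) + Q = Q + w \left(2 + 4 Q\right)$)
$\left(L{\left(j{\left(0,-1 \right)},l{\left(0 \right)} \right)} + 582\right) + 3027 = \left(\left(4 + 2 \cdot 4 \left(1 + 2 \cdot 4\right)\right) + 582\right) + 3027 = \left(\left(4 + 2 \cdot 4 \left(1 + 8\right)\right) + 582\right) + 3027 = \left(\left(4 + 2 \cdot 4 \cdot 9\right) + 582\right) + 3027 = \left(\left(4 + 72\right) + 582\right) + 3027 = \left(76 + 582\right) + 3027 = 658 + 3027 = 3685$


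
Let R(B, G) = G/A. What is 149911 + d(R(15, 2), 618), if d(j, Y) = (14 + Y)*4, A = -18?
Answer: 152439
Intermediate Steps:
R(B, G) = -G/18 (R(B, G) = G/(-18) = G*(-1/18) = -G/18)
d(j, Y) = 56 + 4*Y
149911 + d(R(15, 2), 618) = 149911 + (56 + 4*618) = 149911 + (56 + 2472) = 149911 + 2528 = 152439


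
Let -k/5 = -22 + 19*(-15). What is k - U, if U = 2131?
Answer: -596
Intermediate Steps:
k = 1535 (k = -5*(-22 + 19*(-15)) = -5*(-22 - 285) = -5*(-307) = 1535)
k - U = 1535 - 1*2131 = 1535 - 2131 = -596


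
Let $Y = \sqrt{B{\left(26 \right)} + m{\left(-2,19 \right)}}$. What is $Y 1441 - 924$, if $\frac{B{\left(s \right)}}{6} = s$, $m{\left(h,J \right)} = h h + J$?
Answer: $-924 + 1441 \sqrt{179} \approx 18355.0$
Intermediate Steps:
$m{\left(h,J \right)} = J + h^{2}$ ($m{\left(h,J \right)} = h^{2} + J = J + h^{2}$)
$B{\left(s \right)} = 6 s$
$Y = \sqrt{179}$ ($Y = \sqrt{6 \cdot 26 + \left(19 + \left(-2\right)^{2}\right)} = \sqrt{156 + \left(19 + 4\right)} = \sqrt{156 + 23} = \sqrt{179} \approx 13.379$)
$Y 1441 - 924 = \sqrt{179} \cdot 1441 - 924 = 1441 \sqrt{179} - 924 = -924 + 1441 \sqrt{179}$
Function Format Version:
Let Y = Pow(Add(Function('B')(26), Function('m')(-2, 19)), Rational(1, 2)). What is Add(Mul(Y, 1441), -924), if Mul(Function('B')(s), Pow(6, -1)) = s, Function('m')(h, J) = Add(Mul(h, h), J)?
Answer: Add(-924, Mul(1441, Pow(179, Rational(1, 2)))) ≈ 18355.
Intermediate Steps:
Function('m')(h, J) = Add(J, Pow(h, 2)) (Function('m')(h, J) = Add(Pow(h, 2), J) = Add(J, Pow(h, 2)))
Function('B')(s) = Mul(6, s)
Y = Pow(179, Rational(1, 2)) (Y = Pow(Add(Mul(6, 26), Add(19, Pow(-2, 2))), Rational(1, 2)) = Pow(Add(156, Add(19, 4)), Rational(1, 2)) = Pow(Add(156, 23), Rational(1, 2)) = Pow(179, Rational(1, 2)) ≈ 13.379)
Add(Mul(Y, 1441), -924) = Add(Mul(Pow(179, Rational(1, 2)), 1441), -924) = Add(Mul(1441, Pow(179, Rational(1, 2))), -924) = Add(-924, Mul(1441, Pow(179, Rational(1, 2))))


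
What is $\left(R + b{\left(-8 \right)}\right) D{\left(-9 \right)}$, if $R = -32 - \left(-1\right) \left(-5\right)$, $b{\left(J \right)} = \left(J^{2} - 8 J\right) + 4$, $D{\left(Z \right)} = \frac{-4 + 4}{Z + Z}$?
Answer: $0$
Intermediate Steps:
$D{\left(Z \right)} = 0$ ($D{\left(Z \right)} = \frac{0}{2 Z} = 0 \frac{1}{2 Z} = 0$)
$b{\left(J \right)} = 4 + J^{2} - 8 J$
$R = -37$ ($R = -32 - 5 = -37$)
$\left(R + b{\left(-8 \right)}\right) D{\left(-9 \right)} = \left(-37 + \left(4 + \left(-8\right)^{2} - -64\right)\right) 0 = \left(-37 + \left(4 + 64 + 64\right)\right) 0 = \left(-37 + 132\right) 0 = 95 \cdot 0 = 0$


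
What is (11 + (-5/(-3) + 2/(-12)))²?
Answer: 625/4 ≈ 156.25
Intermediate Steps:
(11 + (-5/(-3) + 2/(-12)))² = (11 + (-5*(-⅓) + 2*(-1/12)))² = (11 + (5/3 - ⅙))² = (11 + 3/2)² = (25/2)² = 625/4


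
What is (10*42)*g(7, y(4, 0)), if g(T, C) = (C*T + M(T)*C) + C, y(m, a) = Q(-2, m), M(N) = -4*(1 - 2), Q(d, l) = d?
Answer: -10080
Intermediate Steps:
M(N) = 4 (M(N) = -4*(-1) = 4)
y(m, a) = -2
g(T, C) = 5*C + C*T (g(T, C) = (C*T + 4*C) + C = (4*C + C*T) + C = 5*C + C*T)
(10*42)*g(7, y(4, 0)) = (10*42)*(-2*(5 + 7)) = 420*(-2*12) = 420*(-24) = -10080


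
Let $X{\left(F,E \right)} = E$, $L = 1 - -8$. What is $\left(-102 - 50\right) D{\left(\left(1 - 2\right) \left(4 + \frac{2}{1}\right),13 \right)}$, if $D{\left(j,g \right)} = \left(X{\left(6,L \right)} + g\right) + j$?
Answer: $-2432$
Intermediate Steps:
$L = 9$ ($L = 1 + 8 = 9$)
$D{\left(j,g \right)} = 9 + g + j$ ($D{\left(j,g \right)} = \left(9 + g\right) + j = 9 + g + j$)
$\left(-102 - 50\right) D{\left(\left(1 - 2\right) \left(4 + \frac{2}{1}\right),13 \right)} = \left(-102 - 50\right) \left(9 + 13 + \left(1 - 2\right) \left(4 + \frac{2}{1}\right)\right) = - 152 \left(9 + 13 - \left(4 + 2 \cdot 1\right)\right) = - 152 \left(9 + 13 - \left(4 + 2\right)\right) = - 152 \left(9 + 13 - 6\right) = \left(-152\right) 16 = -2432$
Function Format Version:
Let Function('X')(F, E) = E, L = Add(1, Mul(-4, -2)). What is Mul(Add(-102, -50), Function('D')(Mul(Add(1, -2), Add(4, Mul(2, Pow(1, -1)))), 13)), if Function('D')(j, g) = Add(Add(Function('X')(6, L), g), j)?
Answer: -2432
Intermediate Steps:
L = 9 (L = Add(1, 8) = 9)
Function('D')(j, g) = Add(9, g, j) (Function('D')(j, g) = Add(Add(9, g), j) = Add(9, g, j))
Mul(Add(-102, -50), Function('D')(Mul(Add(1, -2), Add(4, Mul(2, Pow(1, -1)))), 13)) = Mul(Add(-102, -50), Add(9, 13, Mul(Add(1, -2), Add(4, Mul(2, Pow(1, -1)))))) = Mul(-152, Add(9, 13, Mul(-1, Add(4, Mul(2, 1))))) = Mul(-152, Add(9, 13, Mul(-1, Add(4, 2)))) = Mul(-152, Add(9, 13, Mul(-1, 6))) = Mul(-152, Add(9, 13, -6)) = Mul(-152, 16) = -2432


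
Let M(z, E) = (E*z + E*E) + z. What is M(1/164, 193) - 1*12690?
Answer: 2013935/82 ≈ 24560.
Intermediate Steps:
M(z, E) = z + E² + E*z (M(z, E) = (E*z + E²) + z = (E² + E*z) + z = z + E² + E*z)
M(1/164, 193) - 1*12690 = (1/164 + 193² + 193/164) - 1*12690 = (1/164 + 37249 + 193*(1/164)) - 12690 = (1/164 + 37249 + 193/164) - 12690 = 3054515/82 - 12690 = 2013935/82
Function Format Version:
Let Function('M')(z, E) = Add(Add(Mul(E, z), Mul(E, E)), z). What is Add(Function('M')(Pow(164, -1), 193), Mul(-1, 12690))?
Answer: Rational(2013935, 82) ≈ 24560.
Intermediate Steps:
Function('M')(z, E) = Add(z, Pow(E, 2), Mul(E, z)) (Function('M')(z, E) = Add(Add(Mul(E, z), Pow(E, 2)), z) = Add(Add(Pow(E, 2), Mul(E, z)), z) = Add(z, Pow(E, 2), Mul(E, z)))
Add(Function('M')(Pow(164, -1), 193), Mul(-1, 12690)) = Add(Add(Pow(164, -1), Pow(193, 2), Mul(193, Pow(164, -1))), Mul(-1, 12690)) = Add(Add(Rational(1, 164), 37249, Mul(193, Rational(1, 164))), -12690) = Add(Add(Rational(1, 164), 37249, Rational(193, 164)), -12690) = Add(Rational(3054515, 82), -12690) = Rational(2013935, 82)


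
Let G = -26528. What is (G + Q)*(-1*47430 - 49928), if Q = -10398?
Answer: 3595041508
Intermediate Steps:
(G + Q)*(-1*47430 - 49928) = (-26528 - 10398)*(-1*47430 - 49928) = -36926*(-47430 - 49928) = -36926*(-97358) = 3595041508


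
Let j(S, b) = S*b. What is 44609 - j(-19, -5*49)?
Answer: 39954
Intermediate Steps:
44609 - j(-19, -5*49) = 44609 - (-19)*(-5*49) = 44609 - (-19)*(-245) = 44609 - 1*4655 = 44609 - 4655 = 39954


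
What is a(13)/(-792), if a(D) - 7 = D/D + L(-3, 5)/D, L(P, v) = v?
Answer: -109/10296 ≈ -0.010587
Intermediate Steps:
a(D) = 8 + 5/D (a(D) = 7 + (D/D + 5/D) = 7 + (1 + 5/D) = 8 + 5/D)
a(13)/(-792) = (8 + 5/13)/(-792) = (8 + 5*(1/13))*(-1/792) = (8 + 5/13)*(-1/792) = (109/13)*(-1/792) = -109/10296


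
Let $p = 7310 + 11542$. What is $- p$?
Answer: $-18852$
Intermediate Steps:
$p = 18852$
$- p = \left(-1\right) 18852 = -18852$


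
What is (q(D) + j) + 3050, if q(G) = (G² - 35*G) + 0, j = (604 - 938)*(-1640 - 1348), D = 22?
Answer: 1000756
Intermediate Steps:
j = 997992 (j = -334*(-2988) = 997992)
q(G) = G² - 35*G
(q(D) + j) + 3050 = (22*(-35 + 22) + 997992) + 3050 = (22*(-13) + 997992) + 3050 = (-286 + 997992) + 3050 = 997706 + 3050 = 1000756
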